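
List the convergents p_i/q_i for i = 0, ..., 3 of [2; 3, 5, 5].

2/1, 7/3, 37/16, 192/83

Using the convergent recurrence p_i = a_i*p_{i-1} + p_{i-2}, q_i = a_i*q_{i-1} + q_{i-2} with p_{-2}=0, p_{-1}=1, q_{-2}=1, q_{-1}=0:
  i=0: a_0=2, p_0 = 2*1 + 0 = 2, q_0 = 2*0 + 1 = 1.
  i=1: a_1=3, p_1 = 3*2 + 1 = 7, q_1 = 3*1 + 0 = 3.
  i=2: a_2=5, p_2 = 5*7 + 2 = 37, q_2 = 5*3 + 1 = 16.
  i=3: a_3=5, p_3 = 5*37 + 7 = 192, q_3 = 5*16 + 3 = 83.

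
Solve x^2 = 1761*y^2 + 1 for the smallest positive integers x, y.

(x, y) = (1175, 28)

First expand sqrt(1761) as a continued fraction. With x_i = (sqrt(1761) + m_i)/d_i and (m_0, d_0) = (0, 1): a_0 = floor(sqrt(1761)) = 41, since 41^2 = 1681 <= 1761 < 1764 = 42^2.
Iterate m_{i+1} = d_i*a_i - m_i, d_{i+1} = (1761 - m_{i+1}^2)/d_i, a_{i+1} = floor((a_0 + m_{i+1})/d_{i+1}):
  m_1 = 1*41 - 0 = 41, d_1 = (1761 - 41^2)/1 = 80/1 = 80, a_1 = floor((41 + 41)/80) = 1.
  m_2 = 80*1 - 41 = 39, d_2 = (1761 - 39^2)/80 = 240/80 = 3, a_2 = floor((41 + 39)/3) = 26.
  m_3 = 3*26 - 39 = 39, d_3 = (1761 - 39^2)/3 = 240/3 = 80, a_3 = floor((41 + 39)/80) = 1.
  m_4 = 80*1 - 39 = 41, d_4 = (1761 - 41^2)/80 = 80/80 = 1, a_4 = floor((41 + 41)/1) = 82.
  m_5 = 1*82 - 41 = 41, d_5 = (1761 - 41^2)/1 = 80/1 = 80: (m_5, d_5) = (m_1, d_1) = (41, 80), so from here the quotients repeat a_1, ..., a_4; the period length is 4.
So sqrt(1761) = [41; (1, 26, 1, 82)] with period length k = 4.
k is even, so the fundamental solution of x^2 - 1761y^2 = 1 is (p_{k-1}, q_{k-1}) = (p_3, q_3); compute convergents through index 3.
Convergents (p_i = a_i*p_{i-1} + p_{i-2}, q_i = a_i*q_{i-1} + q_{i-2} with p_{-2}=0, p_{-1}=1, q_{-2}=1, q_{-1}=0):
  i=0: a_0=41, p_0 = 41*1 + 0 = 41, q_0 = 41*0 + 1 = 1.
  i=1: a_1=1, p_1 = 1*41 + 1 = 42, q_1 = 1*1 + 0 = 1.
  i=2: a_2=26, p_2 = 26*42 + 41 = 1133, q_2 = 26*1 + 1 = 27.
  i=3: a_3=1, p_3 = 1*1133 + 42 = 1175, q_3 = 1*27 + 1 = 28.
Check: 1175^2 - 1761*28^2 = 1380625 - 1380624 = 1, so (x, y) = (1175, 28) solves the equation, and by the theorem it is the least positive solution.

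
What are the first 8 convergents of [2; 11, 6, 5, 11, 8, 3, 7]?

2/1, 23/11, 140/67, 723/346, 8093/3873, 65467/31330, 204494/97863, 1496925/716371

Using the convergent recurrence p_i = a_i*p_{i-1} + p_{i-2}, q_i = a_i*q_{i-1} + q_{i-2} with p_{-2}=0, p_{-1}=1, q_{-2}=1, q_{-1}=0:
  i=0: a_0=2, p_0 = 2*1 + 0 = 2, q_0 = 2*0 + 1 = 1.
  i=1: a_1=11, p_1 = 11*2 + 1 = 23, q_1 = 11*1 + 0 = 11.
  i=2: a_2=6, p_2 = 6*23 + 2 = 140, q_2 = 6*11 + 1 = 67.
  i=3: a_3=5, p_3 = 5*140 + 23 = 723, q_3 = 5*67 + 11 = 346.
  i=4: a_4=11, p_4 = 11*723 + 140 = 8093, q_4 = 11*346 + 67 = 3873.
  i=5: a_5=8, p_5 = 8*8093 + 723 = 65467, q_5 = 8*3873 + 346 = 31330.
  i=6: a_6=3, p_6 = 3*65467 + 8093 = 204494, q_6 = 3*31330 + 3873 = 97863.
  i=7: a_7=7, p_7 = 7*204494 + 65467 = 1496925, q_7 = 7*97863 + 31330 = 716371.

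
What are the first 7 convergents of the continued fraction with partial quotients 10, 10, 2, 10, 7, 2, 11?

10/1, 101/10, 212/21, 2221/220, 15759/1561, 33739/3342, 386888/38323

Using the convergent recurrence p_i = a_i*p_{i-1} + p_{i-2}, q_i = a_i*q_{i-1} + q_{i-2} with p_{-2}=0, p_{-1}=1, q_{-2}=1, q_{-1}=0:
  i=0: a_0=10, p_0 = 10*1 + 0 = 10, q_0 = 10*0 + 1 = 1.
  i=1: a_1=10, p_1 = 10*10 + 1 = 101, q_1 = 10*1 + 0 = 10.
  i=2: a_2=2, p_2 = 2*101 + 10 = 212, q_2 = 2*10 + 1 = 21.
  i=3: a_3=10, p_3 = 10*212 + 101 = 2221, q_3 = 10*21 + 10 = 220.
  i=4: a_4=7, p_4 = 7*2221 + 212 = 15759, q_4 = 7*220 + 21 = 1561.
  i=5: a_5=2, p_5 = 2*15759 + 2221 = 33739, q_5 = 2*1561 + 220 = 3342.
  i=6: a_6=11, p_6 = 11*33739 + 15759 = 386888, q_6 = 11*3342 + 1561 = 38323.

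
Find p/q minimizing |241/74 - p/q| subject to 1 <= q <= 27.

Expand x = 241/74 as a continued fraction with the Euclidean algorithm:
  241 = 3*74 + 19, so a_0 = 3.
  74 = 3*19 + 17, so a_1 = 3.
  19 = 1*17 + 2, so a_2 = 1.
  17 = 8*2 + 1, so a_3 = 8.
  2 = 2*1 + 0, so a_4 = 2.
so x = [3; 3, 1, 8, 2].
Convergents (p_i = a_i*p_{i-1} + p_{i-2}, q_i = a_i*q_{i-1} + q_{i-2} with p_{-2}=0, p_{-1}=1, q_{-2}=1, q_{-1}=0), until the denominator exceeds 27:
  i=0: a_0=3, p_0 = 3*1 + 0 = 3, q_0 = 3*0 + 1 = 1.
  i=1: a_1=3, p_1 = 3*3 + 1 = 10, q_1 = 3*1 + 0 = 3.
  i=2: a_2=1, p_2 = 1*10 + 3 = 13, q_2 = 1*3 + 1 = 4.
  i=3: a_3=8, p_3 = 8*13 + 10 = 114, q_3 = 8*4 + 3 = 35.
q_3 = 35 > 27, so the last convergent with denominator <= 27 is p_2/q_2 = 13/4.
The closest fraction with denominator <= 27 is either p_2/q_2 or the intermediate fraction (k*p_2 + p_1)/(k*q_2 + q_1) with the largest k >= 1 whose denominator stays <= 27; these approach x as k grows, and every other convergent or intermediate fraction in range is farther away.
Largest k: floor((27 - q_1)/q_2) = floor((27 - 3)/4) = 6.
That gives (6*13 + 10)/(6*4 + 3) = 88/27.
Compare the errors: |x - 13/4| = |241*4 - 13*74|/(74*4) = 2/296, and |x - 88/27| = |241*27 - 88*74|/(74*27) = 5/1998.
Cross-multiplying, 5*296 = 1480 < 3996 = 2*1998, so 5/1998 is smaller: the intermediate fraction 88/27 is closer to x than 13/4.

88/27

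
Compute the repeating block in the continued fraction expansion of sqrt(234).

[15; (3, 2, 1, 2, 1, 2, 3, 30)]

Write x_i = (sqrt(234) + m_i)/d_i with (m_0, d_0) = (0, 1). a_0 = floor(sqrt(234)) = 15, since 15^2 = 225 <= 234 < 256 = 16^2.
Iterate m_{i+1} = d_i*a_i - m_i, d_{i+1} = (234 - m_{i+1}^2)/d_i, a_{i+1} = floor((a_0 + m_{i+1})/d_{i+1}):
  m_1 = 1*15 - 0 = 15, d_1 = (234 - 15^2)/1 = 9/1 = 9, a_1 = floor((15 + 15)/9) = 3.
  m_2 = 9*3 - 15 = 12, d_2 = (234 - 12^2)/9 = 90/9 = 10, a_2 = floor((15 + 12)/10) = 2.
  m_3 = 10*2 - 12 = 8, d_3 = (234 - 8^2)/10 = 170/10 = 17, a_3 = floor((15 + 8)/17) = 1.
  m_4 = 17*1 - 8 = 9, d_4 = (234 - 9^2)/17 = 153/17 = 9, a_4 = floor((15 + 9)/9) = 2.
  m_5 = 9*2 - 9 = 9, d_5 = (234 - 9^2)/9 = 153/9 = 17, a_5 = floor((15 + 9)/17) = 1.
  m_6 = 17*1 - 9 = 8, d_6 = (234 - 8^2)/17 = 170/17 = 10, a_6 = floor((15 + 8)/10) = 2.
  m_7 = 10*2 - 8 = 12, d_7 = (234 - 12^2)/10 = 90/10 = 9, a_7 = floor((15 + 12)/9) = 3.
  m_8 = 9*3 - 12 = 15, d_8 = (234 - 15^2)/9 = 9/9 = 1, a_8 = floor((15 + 15)/1) = 30.
  m_9 = 1*30 - 15 = 15, d_9 = (234 - 15^2)/1 = 9/1 = 9: (m_9, d_9) = (m_1, d_1) = (15, 9), so from here the quotients repeat a_1, ..., a_8; the period length is 8.
Hence the expansion of sqrt(234) is a_0 = 15 followed by the repeating block 3, 2, 1, 2, 1, 2, 3, 30 (period 8).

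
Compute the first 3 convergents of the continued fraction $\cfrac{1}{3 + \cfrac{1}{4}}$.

Using the convergent recurrence p_i = a_i*p_{i-1} + p_{i-2}, q_i = a_i*q_{i-1} + q_{i-2} with p_{-2}=0, p_{-1}=1, q_{-2}=1, q_{-1}=0:
  i=0: a_0=0, p_0 = 0*1 + 0 = 0, q_0 = 0*0 + 1 = 1.
  i=1: a_1=3, p_1 = 3*0 + 1 = 1, q_1 = 3*1 + 0 = 3.
  i=2: a_2=4, p_2 = 4*1 + 0 = 4, q_2 = 4*3 + 1 = 13.

0/1, 1/3, 4/13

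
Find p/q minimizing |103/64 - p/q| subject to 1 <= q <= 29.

37/23

Expand x = 103/64 as a continued fraction with the Euclidean algorithm:
  103 = 1*64 + 39, so a_0 = 1.
  64 = 1*39 + 25, so a_1 = 1.
  39 = 1*25 + 14, so a_2 = 1.
  25 = 1*14 + 11, so a_3 = 1.
  14 = 1*11 + 3, so a_4 = 1.
  11 = 3*3 + 2, so a_5 = 3.
  3 = 1*2 + 1, so a_6 = 1.
  2 = 2*1 + 0, so a_7 = 2.
so x = [1; 1, 1, 1, 1, 3, 1, 2].
Convergents (p_i = a_i*p_{i-1} + p_{i-2}, q_i = a_i*q_{i-1} + q_{i-2} with p_{-2}=0, p_{-1}=1, q_{-2}=1, q_{-1}=0), until the denominator exceeds 29:
  i=0: a_0=1, p_0 = 1*1 + 0 = 1, q_0 = 1*0 + 1 = 1.
  i=1: a_1=1, p_1 = 1*1 + 1 = 2, q_1 = 1*1 + 0 = 1.
  i=2: a_2=1, p_2 = 1*2 + 1 = 3, q_2 = 1*1 + 1 = 2.
  i=3: a_3=1, p_3 = 1*3 + 2 = 5, q_3 = 1*2 + 1 = 3.
  i=4: a_4=1, p_4 = 1*5 + 3 = 8, q_4 = 1*3 + 2 = 5.
  i=5: a_5=3, p_5 = 3*8 + 5 = 29, q_5 = 3*5 + 3 = 18.
  i=6: a_6=1, p_6 = 1*29 + 8 = 37, q_6 = 1*18 + 5 = 23.
  i=7: a_7=2, p_7 = 2*37 + 29 = 103, q_7 = 2*23 + 18 = 64.
q_7 = 64 > 29, so the last convergent with denominator <= 29 is p_6/q_6 = 37/23.
The closest fraction with denominator <= 29 is either p_6/q_6 or the intermediate fraction (k*p_6 + p_5)/(k*q_6 + q_5) with the largest k >= 1 whose denominator stays <= 29; these approach x as k grows, and every other convergent or intermediate fraction in range is farther away.
Largest k: floor((29 - q_5)/q_6) = floor((29 - 18)/23) = 0.
Since k = 0, no intermediate fraction beyond p_6/q_6 has denominator <= 29, so the convergent 37/23 is the closest (its error is |103*23 - 37*64|/(64*23) = 1/1472).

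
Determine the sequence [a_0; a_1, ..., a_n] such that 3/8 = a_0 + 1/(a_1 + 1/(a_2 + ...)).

[0; 2, 1, 2]

Run the Euclidean algorithm on 3 and 8; the successive quotients are the partial quotients a_0, a_1, ... (each step inverts the fractional part left over by the previous one):
  3 = 0*8 + 3, so a_0 = 0.
  8 = 2*3 + 2, so a_1 = 2.
  3 = 1*2 + 1, so a_2 = 1.
  2 = 2*1 + 0, so a_3 = 2.
The remainder reaches 0 after 4 divisions, so the expansion has 4 partial quotients, read off in order.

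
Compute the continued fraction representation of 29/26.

[1; 8, 1, 2]

Run the Euclidean algorithm on 29 and 26; the successive quotients are the partial quotients a_0, a_1, ... (each step inverts the fractional part left over by the previous one):
  29 = 1*26 + 3, so a_0 = 1.
  26 = 8*3 + 2, so a_1 = 8.
  3 = 1*2 + 1, so a_2 = 1.
  2 = 2*1 + 0, so a_3 = 2.
The remainder reaches 0 after 4 divisions, so the expansion has 4 partial quotients, read off in order.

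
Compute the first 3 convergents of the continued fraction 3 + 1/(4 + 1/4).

3/1, 13/4, 55/17

Using the convergent recurrence p_i = a_i*p_{i-1} + p_{i-2}, q_i = a_i*q_{i-1} + q_{i-2} with p_{-2}=0, p_{-1}=1, q_{-2}=1, q_{-1}=0:
  i=0: a_0=3, p_0 = 3*1 + 0 = 3, q_0 = 3*0 + 1 = 1.
  i=1: a_1=4, p_1 = 4*3 + 1 = 13, q_1 = 4*1 + 0 = 4.
  i=2: a_2=4, p_2 = 4*13 + 3 = 55, q_2 = 4*4 + 1 = 17.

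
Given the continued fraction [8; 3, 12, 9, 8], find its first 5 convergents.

8/1, 25/3, 308/37, 2797/336, 22684/2725

Using the convergent recurrence p_i = a_i*p_{i-1} + p_{i-2}, q_i = a_i*q_{i-1} + q_{i-2} with p_{-2}=0, p_{-1}=1, q_{-2}=1, q_{-1}=0:
  i=0: a_0=8, p_0 = 8*1 + 0 = 8, q_0 = 8*0 + 1 = 1.
  i=1: a_1=3, p_1 = 3*8 + 1 = 25, q_1 = 3*1 + 0 = 3.
  i=2: a_2=12, p_2 = 12*25 + 8 = 308, q_2 = 12*3 + 1 = 37.
  i=3: a_3=9, p_3 = 9*308 + 25 = 2797, q_3 = 9*37 + 3 = 336.
  i=4: a_4=8, p_4 = 8*2797 + 308 = 22684, q_4 = 8*336 + 37 = 2725.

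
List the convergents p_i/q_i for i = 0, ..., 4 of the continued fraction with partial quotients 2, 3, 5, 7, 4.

Using the convergent recurrence p_i = a_i*p_{i-1} + p_{i-2}, q_i = a_i*q_{i-1} + q_{i-2} with p_{-2}=0, p_{-1}=1, q_{-2}=1, q_{-1}=0:
  i=0: a_0=2, p_0 = 2*1 + 0 = 2, q_0 = 2*0 + 1 = 1.
  i=1: a_1=3, p_1 = 3*2 + 1 = 7, q_1 = 3*1 + 0 = 3.
  i=2: a_2=5, p_2 = 5*7 + 2 = 37, q_2 = 5*3 + 1 = 16.
  i=3: a_3=7, p_3 = 7*37 + 7 = 266, q_3 = 7*16 + 3 = 115.
  i=4: a_4=4, p_4 = 4*266 + 37 = 1101, q_4 = 4*115 + 16 = 476.

2/1, 7/3, 37/16, 266/115, 1101/476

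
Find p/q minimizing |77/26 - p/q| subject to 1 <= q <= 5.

Expand x = 77/26 as a continued fraction with the Euclidean algorithm:
  77 = 2*26 + 25, so a_0 = 2.
  26 = 1*25 + 1, so a_1 = 1.
  25 = 25*1 + 0, so a_2 = 25.
so x = [2; 1, 25].
Convergents (p_i = a_i*p_{i-1} + p_{i-2}, q_i = a_i*q_{i-1} + q_{i-2} with p_{-2}=0, p_{-1}=1, q_{-2}=1, q_{-1}=0), until the denominator exceeds 5:
  i=0: a_0=2, p_0 = 2*1 + 0 = 2, q_0 = 2*0 + 1 = 1.
  i=1: a_1=1, p_1 = 1*2 + 1 = 3, q_1 = 1*1 + 0 = 1.
  i=2: a_2=25, p_2 = 25*3 + 2 = 77, q_2 = 25*1 + 1 = 26.
q_2 = 26 > 5, so the last convergent with denominator <= 5 is p_1/q_1 = 3/1.
The closest fraction with denominator <= 5 is either p_1/q_1 or the intermediate fraction (k*p_1 + p_0)/(k*q_1 + q_0) with the largest k >= 1 whose denominator stays <= 5; these approach x as k grows, and every other convergent or intermediate fraction in range is farther away.
Largest k: floor((5 - q_0)/q_1) = floor((5 - 1)/1) = 4.
That gives (4*3 + 2)/(4*1 + 1) = 14/5.
Compare the errors: |x - 3/1| = |77*1 - 3*26|/(26*1) = 1/26, and |x - 14/5| = |77*5 - 14*26|/(26*5) = 21/130.
Cross-multiplying, 1*130 = 130 < 546 = 21*26, so 1/26 is smaller: the convergent 3/1 is closer to x than 14/5.

3/1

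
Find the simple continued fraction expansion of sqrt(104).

Write x_i = (sqrt(104) + m_i)/d_i with (m_0, d_0) = (0, 1). a_0 = floor(sqrt(104)) = 10, since 10^2 = 100 <= 104 < 121 = 11^2.
Iterate m_{i+1} = d_i*a_i - m_i, d_{i+1} = (104 - m_{i+1}^2)/d_i, a_{i+1} = floor((a_0 + m_{i+1})/d_{i+1}):
  m_1 = 1*10 - 0 = 10, d_1 = (104 - 10^2)/1 = 4/1 = 4, a_1 = floor((10 + 10)/4) = 5.
  m_2 = 4*5 - 10 = 10, d_2 = (104 - 10^2)/4 = 4/4 = 1, a_2 = floor((10 + 10)/1) = 20.
  m_3 = 1*20 - 10 = 10, d_3 = (104 - 10^2)/1 = 4/1 = 4: (m_3, d_3) = (m_1, d_1) = (10, 4), so from here the quotients repeat a_1, a_2; the period length is 2.
Hence the expansion of sqrt(104) is a_0 = 10 followed by the repeating block 5, 20 (period 2).

[10; (5, 20)]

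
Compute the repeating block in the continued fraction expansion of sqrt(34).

Write x_i = (sqrt(34) + m_i)/d_i with (m_0, d_0) = (0, 1). a_0 = floor(sqrt(34)) = 5, since 5^2 = 25 <= 34 < 36 = 6^2.
Iterate m_{i+1} = d_i*a_i - m_i, d_{i+1} = (34 - m_{i+1}^2)/d_i, a_{i+1} = floor((a_0 + m_{i+1})/d_{i+1}):
  m_1 = 1*5 - 0 = 5, d_1 = (34 - 5^2)/1 = 9/1 = 9, a_1 = floor((5 + 5)/9) = 1.
  m_2 = 9*1 - 5 = 4, d_2 = (34 - 4^2)/9 = 18/9 = 2, a_2 = floor((5 + 4)/2) = 4.
  m_3 = 2*4 - 4 = 4, d_3 = (34 - 4^2)/2 = 18/2 = 9, a_3 = floor((5 + 4)/9) = 1.
  m_4 = 9*1 - 4 = 5, d_4 = (34 - 5^2)/9 = 9/9 = 1, a_4 = floor((5 + 5)/1) = 10.
  m_5 = 1*10 - 5 = 5, d_5 = (34 - 5^2)/1 = 9/1 = 9: (m_5, d_5) = (m_1, d_1) = (5, 9), so from here the quotients repeat a_1, ..., a_4; the period length is 4.
Hence the expansion of sqrt(34) is a_0 = 5 followed by the repeating block 1, 4, 1, 10 (period 4).

[5; (1, 4, 1, 10)]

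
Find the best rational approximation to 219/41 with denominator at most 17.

Expand x = 219/41 as a continued fraction with the Euclidean algorithm:
  219 = 5*41 + 14, so a_0 = 5.
  41 = 2*14 + 13, so a_1 = 2.
  14 = 1*13 + 1, so a_2 = 1.
  13 = 13*1 + 0, so a_3 = 13.
so x = [5; 2, 1, 13].
Convergents (p_i = a_i*p_{i-1} + p_{i-2}, q_i = a_i*q_{i-1} + q_{i-2} with p_{-2}=0, p_{-1}=1, q_{-2}=1, q_{-1}=0), until the denominator exceeds 17:
  i=0: a_0=5, p_0 = 5*1 + 0 = 5, q_0 = 5*0 + 1 = 1.
  i=1: a_1=2, p_1 = 2*5 + 1 = 11, q_1 = 2*1 + 0 = 2.
  i=2: a_2=1, p_2 = 1*11 + 5 = 16, q_2 = 1*2 + 1 = 3.
  i=3: a_3=13, p_3 = 13*16 + 11 = 219, q_3 = 13*3 + 2 = 41.
q_3 = 41 > 17, so the last convergent with denominator <= 17 is p_2/q_2 = 16/3.
The closest fraction with denominator <= 17 is either p_2/q_2 or the intermediate fraction (k*p_2 + p_1)/(k*q_2 + q_1) with the largest k >= 1 whose denominator stays <= 17; these approach x as k grows, and every other convergent or intermediate fraction in range is farther away.
Largest k: floor((17 - q_1)/q_2) = floor((17 - 2)/3) = 5.
That gives (5*16 + 11)/(5*3 + 2) = 91/17.
Compare the errors: |x - 16/3| = |219*3 - 16*41|/(41*3) = 1/123, and |x - 91/17| = |219*17 - 91*41|/(41*17) = 8/697.
Cross-multiplying, 1*697 = 697 < 984 = 8*123, so 1/123 is smaller: the convergent 16/3 is closer to x than 91/17.

16/3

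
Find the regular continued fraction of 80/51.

Run the Euclidean algorithm on 80 and 51; the successive quotients are the partial quotients a_0, a_1, ... (each step inverts the fractional part left over by the previous one):
  80 = 1*51 + 29, so a_0 = 1.
  51 = 1*29 + 22, so a_1 = 1.
  29 = 1*22 + 7, so a_2 = 1.
  22 = 3*7 + 1, so a_3 = 3.
  7 = 7*1 + 0, so a_4 = 7.
The remainder reaches 0 after 5 divisions, so the expansion has 5 partial quotients, read off in order.

[1; 1, 1, 3, 7]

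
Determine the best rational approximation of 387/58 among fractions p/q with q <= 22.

Expand x = 387/58 as a continued fraction with the Euclidean algorithm:
  387 = 6*58 + 39, so a_0 = 6.
  58 = 1*39 + 19, so a_1 = 1.
  39 = 2*19 + 1, so a_2 = 2.
  19 = 19*1 + 0, so a_3 = 19.
so x = [6; 1, 2, 19].
Convergents (p_i = a_i*p_{i-1} + p_{i-2}, q_i = a_i*q_{i-1} + q_{i-2} with p_{-2}=0, p_{-1}=1, q_{-2}=1, q_{-1}=0), until the denominator exceeds 22:
  i=0: a_0=6, p_0 = 6*1 + 0 = 6, q_0 = 6*0 + 1 = 1.
  i=1: a_1=1, p_1 = 1*6 + 1 = 7, q_1 = 1*1 + 0 = 1.
  i=2: a_2=2, p_2 = 2*7 + 6 = 20, q_2 = 2*1 + 1 = 3.
  i=3: a_3=19, p_3 = 19*20 + 7 = 387, q_3 = 19*3 + 1 = 58.
q_3 = 58 > 22, so the last convergent with denominator <= 22 is p_2/q_2 = 20/3.
The closest fraction with denominator <= 22 is either p_2/q_2 or the intermediate fraction (k*p_2 + p_1)/(k*q_2 + q_1) with the largest k >= 1 whose denominator stays <= 22; these approach x as k grows, and every other convergent or intermediate fraction in range is farther away.
Largest k: floor((22 - q_1)/q_2) = floor((22 - 1)/3) = 7.
That gives (7*20 + 7)/(7*3 + 1) = 147/22.
Compare the errors: |x - 20/3| = |387*3 - 20*58|/(58*3) = 1/174, and |x - 147/22| = |387*22 - 147*58|/(58*22) = 12/1276.
Cross-multiplying, 1*1276 = 1276 < 2088 = 12*174, so 1/174 is smaller: the convergent 20/3 is closer to x than 147/22.

20/3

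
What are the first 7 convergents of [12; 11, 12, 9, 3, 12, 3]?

12/1, 133/11, 1608/133, 14605/1208, 45423/3757, 559681/46292, 1724466/142633

Using the convergent recurrence p_i = a_i*p_{i-1} + p_{i-2}, q_i = a_i*q_{i-1} + q_{i-2} with p_{-2}=0, p_{-1}=1, q_{-2}=1, q_{-1}=0:
  i=0: a_0=12, p_0 = 12*1 + 0 = 12, q_0 = 12*0 + 1 = 1.
  i=1: a_1=11, p_1 = 11*12 + 1 = 133, q_1 = 11*1 + 0 = 11.
  i=2: a_2=12, p_2 = 12*133 + 12 = 1608, q_2 = 12*11 + 1 = 133.
  i=3: a_3=9, p_3 = 9*1608 + 133 = 14605, q_3 = 9*133 + 11 = 1208.
  i=4: a_4=3, p_4 = 3*14605 + 1608 = 45423, q_4 = 3*1208 + 133 = 3757.
  i=5: a_5=12, p_5 = 12*45423 + 14605 = 559681, q_5 = 12*3757 + 1208 = 46292.
  i=6: a_6=3, p_6 = 3*559681 + 45423 = 1724466, q_6 = 3*46292 + 3757 = 142633.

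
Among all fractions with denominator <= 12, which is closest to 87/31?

Expand x = 87/31 as a continued fraction with the Euclidean algorithm:
  87 = 2*31 + 25, so a_0 = 2.
  31 = 1*25 + 6, so a_1 = 1.
  25 = 4*6 + 1, so a_2 = 4.
  6 = 6*1 + 0, so a_3 = 6.
so x = [2; 1, 4, 6].
Convergents (p_i = a_i*p_{i-1} + p_{i-2}, q_i = a_i*q_{i-1} + q_{i-2} with p_{-2}=0, p_{-1}=1, q_{-2}=1, q_{-1}=0), until the denominator exceeds 12:
  i=0: a_0=2, p_0 = 2*1 + 0 = 2, q_0 = 2*0 + 1 = 1.
  i=1: a_1=1, p_1 = 1*2 + 1 = 3, q_1 = 1*1 + 0 = 1.
  i=2: a_2=4, p_2 = 4*3 + 2 = 14, q_2 = 4*1 + 1 = 5.
  i=3: a_3=6, p_3 = 6*14 + 3 = 87, q_3 = 6*5 + 1 = 31.
q_3 = 31 > 12, so the last convergent with denominator <= 12 is p_2/q_2 = 14/5.
The closest fraction with denominator <= 12 is either p_2/q_2 or the intermediate fraction (k*p_2 + p_1)/(k*q_2 + q_1) with the largest k >= 1 whose denominator stays <= 12; these approach x as k grows, and every other convergent or intermediate fraction in range is farther away.
Largest k: floor((12 - q_1)/q_2) = floor((12 - 1)/5) = 2.
That gives (2*14 + 3)/(2*5 + 1) = 31/11.
Compare the errors: |x - 14/5| = |87*5 - 14*31|/(31*5) = 1/155, and |x - 31/11| = |87*11 - 31*31|/(31*11) = 4/341.
Cross-multiplying, 1*341 = 341 < 620 = 4*155, so 1/155 is smaller: the convergent 14/5 is closer to x than 31/11.

14/5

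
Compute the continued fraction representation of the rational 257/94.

Run the Euclidean algorithm on 257 and 94; the successive quotients are the partial quotients a_0, a_1, ... (each step inverts the fractional part left over by the previous one):
  257 = 2*94 + 69, so a_0 = 2.
  94 = 1*69 + 25, so a_1 = 1.
  69 = 2*25 + 19, so a_2 = 2.
  25 = 1*19 + 6, so a_3 = 1.
  19 = 3*6 + 1, so a_4 = 3.
  6 = 6*1 + 0, so a_5 = 6.
The remainder reaches 0 after 6 divisions, so the expansion has 6 partial quotients, read off in order.

[2; 1, 2, 1, 3, 6]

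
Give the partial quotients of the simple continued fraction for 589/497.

Run the Euclidean algorithm on 589 and 497; the successive quotients are the partial quotients a_0, a_1, ... (each step inverts the fractional part left over by the previous one):
  589 = 1*497 + 92, so a_0 = 1.
  497 = 5*92 + 37, so a_1 = 5.
  92 = 2*37 + 18, so a_2 = 2.
  37 = 2*18 + 1, so a_3 = 2.
  18 = 18*1 + 0, so a_4 = 18.
The remainder reaches 0 after 5 divisions, so the expansion has 5 partial quotients, read off in order.

[1; 5, 2, 2, 18]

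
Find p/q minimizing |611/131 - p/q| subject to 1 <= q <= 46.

Expand x = 611/131 as a continued fraction with the Euclidean algorithm:
  611 = 4*131 + 87, so a_0 = 4.
  131 = 1*87 + 44, so a_1 = 1.
  87 = 1*44 + 43, so a_2 = 1.
  44 = 1*43 + 1, so a_3 = 1.
  43 = 43*1 + 0, so a_4 = 43.
so x = [4; 1, 1, 1, 43].
Convergents (p_i = a_i*p_{i-1} + p_{i-2}, q_i = a_i*q_{i-1} + q_{i-2} with p_{-2}=0, p_{-1}=1, q_{-2}=1, q_{-1}=0), until the denominator exceeds 46:
  i=0: a_0=4, p_0 = 4*1 + 0 = 4, q_0 = 4*0 + 1 = 1.
  i=1: a_1=1, p_1 = 1*4 + 1 = 5, q_1 = 1*1 + 0 = 1.
  i=2: a_2=1, p_2 = 1*5 + 4 = 9, q_2 = 1*1 + 1 = 2.
  i=3: a_3=1, p_3 = 1*9 + 5 = 14, q_3 = 1*2 + 1 = 3.
  i=4: a_4=43, p_4 = 43*14 + 9 = 611, q_4 = 43*3 + 2 = 131.
q_4 = 131 > 46, so the last convergent with denominator <= 46 is p_3/q_3 = 14/3.
The closest fraction with denominator <= 46 is either p_3/q_3 or the intermediate fraction (k*p_3 + p_2)/(k*q_3 + q_2) with the largest k >= 1 whose denominator stays <= 46; these approach x as k grows, and every other convergent or intermediate fraction in range is farther away.
Largest k: floor((46 - q_2)/q_3) = floor((46 - 2)/3) = 14.
That gives (14*14 + 9)/(14*3 + 2) = 205/44.
Compare the errors: |x - 14/3| = |611*3 - 14*131|/(131*3) = 1/393, and |x - 205/44| = |611*44 - 205*131|/(131*44) = 29/5764.
Cross-multiplying, 1*5764 = 5764 < 11397 = 29*393, so 1/393 is smaller: the convergent 14/3 is closer to x than 205/44.

14/3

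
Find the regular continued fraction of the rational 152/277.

[0; 1, 1, 4, 1, 1, 1, 2, 3]

Run the Euclidean algorithm on 152 and 277; the successive quotients are the partial quotients a_0, a_1, ... (each step inverts the fractional part left over by the previous one):
  152 = 0*277 + 152, so a_0 = 0.
  277 = 1*152 + 125, so a_1 = 1.
  152 = 1*125 + 27, so a_2 = 1.
  125 = 4*27 + 17, so a_3 = 4.
  27 = 1*17 + 10, so a_4 = 1.
  17 = 1*10 + 7, so a_5 = 1.
  10 = 1*7 + 3, so a_6 = 1.
  7 = 2*3 + 1, so a_7 = 2.
  3 = 3*1 + 0, so a_8 = 3.
The remainder reaches 0 after 9 divisions, so the expansion has 9 partial quotients, read off in order.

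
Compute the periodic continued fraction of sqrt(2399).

Write x_i = (sqrt(2399) + m_i)/d_i with (m_0, d_0) = (0, 1). a_0 = floor(sqrt(2399)) = 48, since 48^2 = 2304 <= 2399 < 2401 = 49^2.
Iterate m_{i+1} = d_i*a_i - m_i, d_{i+1} = (2399 - m_{i+1}^2)/d_i, a_{i+1} = floor((a_0 + m_{i+1})/d_{i+1}):
  m_1 = 1*48 - 0 = 48, d_1 = (2399 - 48^2)/1 = 95/1 = 95, a_1 = floor((48 + 48)/95) = 1.
  m_2 = 95*1 - 48 = 47, d_2 = (2399 - 47^2)/95 = 190/95 = 2, a_2 = floor((48 + 47)/2) = 47.
  m_3 = 2*47 - 47 = 47, d_3 = (2399 - 47^2)/2 = 190/2 = 95, a_3 = floor((48 + 47)/95) = 1.
  m_4 = 95*1 - 47 = 48, d_4 = (2399 - 48^2)/95 = 95/95 = 1, a_4 = floor((48 + 48)/1) = 96.
  m_5 = 1*96 - 48 = 48, d_5 = (2399 - 48^2)/1 = 95/1 = 95: (m_5, d_5) = (m_1, d_1) = (48, 95), so from here the quotients repeat a_1, ..., a_4; the period length is 4.
Hence the expansion of sqrt(2399) is a_0 = 48 followed by the repeating block 1, 47, 1, 96 (period 4).

[48; (1, 47, 1, 96)]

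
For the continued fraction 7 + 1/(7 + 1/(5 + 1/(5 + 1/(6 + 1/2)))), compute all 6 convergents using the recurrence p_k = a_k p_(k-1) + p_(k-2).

Using the convergent recurrence p_i = a_i*p_{i-1} + p_{i-2}, q_i = a_i*q_{i-1} + q_{i-2} with p_{-2}=0, p_{-1}=1, q_{-2}=1, q_{-1}=0:
  i=0: a_0=7, p_0 = 7*1 + 0 = 7, q_0 = 7*0 + 1 = 1.
  i=1: a_1=7, p_1 = 7*7 + 1 = 50, q_1 = 7*1 + 0 = 7.
  i=2: a_2=5, p_2 = 5*50 + 7 = 257, q_2 = 5*7 + 1 = 36.
  i=3: a_3=5, p_3 = 5*257 + 50 = 1335, q_3 = 5*36 + 7 = 187.
  i=4: a_4=6, p_4 = 6*1335 + 257 = 8267, q_4 = 6*187 + 36 = 1158.
  i=5: a_5=2, p_5 = 2*8267 + 1335 = 17869, q_5 = 2*1158 + 187 = 2503.

7/1, 50/7, 257/36, 1335/187, 8267/1158, 17869/2503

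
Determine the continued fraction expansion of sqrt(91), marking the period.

[9; (1, 1, 5, 1, 5, 1, 1, 18)]

Write x_i = (sqrt(91) + m_i)/d_i with (m_0, d_0) = (0, 1). a_0 = floor(sqrt(91)) = 9, since 9^2 = 81 <= 91 < 100 = 10^2.
Iterate m_{i+1} = d_i*a_i - m_i, d_{i+1} = (91 - m_{i+1}^2)/d_i, a_{i+1} = floor((a_0 + m_{i+1})/d_{i+1}):
  m_1 = 1*9 - 0 = 9, d_1 = (91 - 9^2)/1 = 10/1 = 10, a_1 = floor((9 + 9)/10) = 1.
  m_2 = 10*1 - 9 = 1, d_2 = (91 - 1^2)/10 = 90/10 = 9, a_2 = floor((9 + 1)/9) = 1.
  m_3 = 9*1 - 1 = 8, d_3 = (91 - 8^2)/9 = 27/9 = 3, a_3 = floor((9 + 8)/3) = 5.
  m_4 = 3*5 - 8 = 7, d_4 = (91 - 7^2)/3 = 42/3 = 14, a_4 = floor((9 + 7)/14) = 1.
  m_5 = 14*1 - 7 = 7, d_5 = (91 - 7^2)/14 = 42/14 = 3, a_5 = floor((9 + 7)/3) = 5.
  m_6 = 3*5 - 7 = 8, d_6 = (91 - 8^2)/3 = 27/3 = 9, a_6 = floor((9 + 8)/9) = 1.
  m_7 = 9*1 - 8 = 1, d_7 = (91 - 1^2)/9 = 90/9 = 10, a_7 = floor((9 + 1)/10) = 1.
  m_8 = 10*1 - 1 = 9, d_8 = (91 - 9^2)/10 = 10/10 = 1, a_8 = floor((9 + 9)/1) = 18.
  m_9 = 1*18 - 9 = 9, d_9 = (91 - 9^2)/1 = 10/1 = 10: (m_9, d_9) = (m_1, d_1) = (9, 10), so from here the quotients repeat a_1, ..., a_8; the period length is 8.
Hence the expansion of sqrt(91) is a_0 = 9 followed by the repeating block 1, 1, 5, 1, 5, 1, 1, 18 (period 8).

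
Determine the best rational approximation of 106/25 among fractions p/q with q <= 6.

17/4

Expand x = 106/25 as a continued fraction with the Euclidean algorithm:
  106 = 4*25 + 6, so a_0 = 4.
  25 = 4*6 + 1, so a_1 = 4.
  6 = 6*1 + 0, so a_2 = 6.
so x = [4; 4, 6].
Convergents (p_i = a_i*p_{i-1} + p_{i-2}, q_i = a_i*q_{i-1} + q_{i-2} with p_{-2}=0, p_{-1}=1, q_{-2}=1, q_{-1}=0), until the denominator exceeds 6:
  i=0: a_0=4, p_0 = 4*1 + 0 = 4, q_0 = 4*0 + 1 = 1.
  i=1: a_1=4, p_1 = 4*4 + 1 = 17, q_1 = 4*1 + 0 = 4.
  i=2: a_2=6, p_2 = 6*17 + 4 = 106, q_2 = 6*4 + 1 = 25.
q_2 = 25 > 6, so the last convergent with denominator <= 6 is p_1/q_1 = 17/4.
The closest fraction with denominator <= 6 is either p_1/q_1 or the intermediate fraction (k*p_1 + p_0)/(k*q_1 + q_0) with the largest k >= 1 whose denominator stays <= 6; these approach x as k grows, and every other convergent or intermediate fraction in range is farther away.
Largest k: floor((6 - q_0)/q_1) = floor((6 - 1)/4) = 1.
That gives (1*17 + 4)/(1*4 + 1) = 21/5.
Compare the errors: |x - 17/4| = |106*4 - 17*25|/(25*4) = 1/100, and |x - 21/5| = |106*5 - 21*25|/(25*5) = 5/125.
Cross-multiplying, 1*125 = 125 < 500 = 5*100, so 1/100 is smaller: the convergent 17/4 is closer to x than 21/5.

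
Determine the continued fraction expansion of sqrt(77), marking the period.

[8; (1, 3, 2, 3, 1, 16)]

Write x_i = (sqrt(77) + m_i)/d_i with (m_0, d_0) = (0, 1). a_0 = floor(sqrt(77)) = 8, since 8^2 = 64 <= 77 < 81 = 9^2.
Iterate m_{i+1} = d_i*a_i - m_i, d_{i+1} = (77 - m_{i+1}^2)/d_i, a_{i+1} = floor((a_0 + m_{i+1})/d_{i+1}):
  m_1 = 1*8 - 0 = 8, d_1 = (77 - 8^2)/1 = 13/1 = 13, a_1 = floor((8 + 8)/13) = 1.
  m_2 = 13*1 - 8 = 5, d_2 = (77 - 5^2)/13 = 52/13 = 4, a_2 = floor((8 + 5)/4) = 3.
  m_3 = 4*3 - 5 = 7, d_3 = (77 - 7^2)/4 = 28/4 = 7, a_3 = floor((8 + 7)/7) = 2.
  m_4 = 7*2 - 7 = 7, d_4 = (77 - 7^2)/7 = 28/7 = 4, a_4 = floor((8 + 7)/4) = 3.
  m_5 = 4*3 - 7 = 5, d_5 = (77 - 5^2)/4 = 52/4 = 13, a_5 = floor((8 + 5)/13) = 1.
  m_6 = 13*1 - 5 = 8, d_6 = (77 - 8^2)/13 = 13/13 = 1, a_6 = floor((8 + 8)/1) = 16.
  m_7 = 1*16 - 8 = 8, d_7 = (77 - 8^2)/1 = 13/1 = 13: (m_7, d_7) = (m_1, d_1) = (8, 13), so from here the quotients repeat a_1, ..., a_6; the period length is 6.
Hence the expansion of sqrt(77) is a_0 = 8 followed by the repeating block 1, 3, 2, 3, 1, 16 (period 6).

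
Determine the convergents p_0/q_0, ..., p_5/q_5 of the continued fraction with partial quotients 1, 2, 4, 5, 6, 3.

1/1, 3/2, 13/9, 68/47, 421/291, 1331/920

Using the convergent recurrence p_i = a_i*p_{i-1} + p_{i-2}, q_i = a_i*q_{i-1} + q_{i-2} with p_{-2}=0, p_{-1}=1, q_{-2}=1, q_{-1}=0:
  i=0: a_0=1, p_0 = 1*1 + 0 = 1, q_0 = 1*0 + 1 = 1.
  i=1: a_1=2, p_1 = 2*1 + 1 = 3, q_1 = 2*1 + 0 = 2.
  i=2: a_2=4, p_2 = 4*3 + 1 = 13, q_2 = 4*2 + 1 = 9.
  i=3: a_3=5, p_3 = 5*13 + 3 = 68, q_3 = 5*9 + 2 = 47.
  i=4: a_4=6, p_4 = 6*68 + 13 = 421, q_4 = 6*47 + 9 = 291.
  i=5: a_5=3, p_5 = 3*421 + 68 = 1331, q_5 = 3*291 + 47 = 920.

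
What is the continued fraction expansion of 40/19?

Run the Euclidean algorithm on 40 and 19; the successive quotients are the partial quotients a_0, a_1, ... (each step inverts the fractional part left over by the previous one):
  40 = 2*19 + 2, so a_0 = 2.
  19 = 9*2 + 1, so a_1 = 9.
  2 = 2*1 + 0, so a_2 = 2.
The remainder reaches 0 after 3 divisions, so the expansion has 3 partial quotients, read off in order.

[2; 9, 2]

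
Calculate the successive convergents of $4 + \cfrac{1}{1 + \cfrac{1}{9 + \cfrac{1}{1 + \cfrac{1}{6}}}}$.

Using the convergent recurrence p_i = a_i*p_{i-1} + p_{i-2}, q_i = a_i*q_{i-1} + q_{i-2} with p_{-2}=0, p_{-1}=1, q_{-2}=1, q_{-1}=0:
  i=0: a_0=4, p_0 = 4*1 + 0 = 4, q_0 = 4*0 + 1 = 1.
  i=1: a_1=1, p_1 = 1*4 + 1 = 5, q_1 = 1*1 + 0 = 1.
  i=2: a_2=9, p_2 = 9*5 + 4 = 49, q_2 = 9*1 + 1 = 10.
  i=3: a_3=1, p_3 = 1*49 + 5 = 54, q_3 = 1*10 + 1 = 11.
  i=4: a_4=6, p_4 = 6*54 + 49 = 373, q_4 = 6*11 + 10 = 76.

4/1, 5/1, 49/10, 54/11, 373/76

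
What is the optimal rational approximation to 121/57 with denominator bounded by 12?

17/8

Expand x = 121/57 as a continued fraction with the Euclidean algorithm:
  121 = 2*57 + 7, so a_0 = 2.
  57 = 8*7 + 1, so a_1 = 8.
  7 = 7*1 + 0, so a_2 = 7.
so x = [2; 8, 7].
Convergents (p_i = a_i*p_{i-1} + p_{i-2}, q_i = a_i*q_{i-1} + q_{i-2} with p_{-2}=0, p_{-1}=1, q_{-2}=1, q_{-1}=0), until the denominator exceeds 12:
  i=0: a_0=2, p_0 = 2*1 + 0 = 2, q_0 = 2*0 + 1 = 1.
  i=1: a_1=8, p_1 = 8*2 + 1 = 17, q_1 = 8*1 + 0 = 8.
  i=2: a_2=7, p_2 = 7*17 + 2 = 121, q_2 = 7*8 + 1 = 57.
q_2 = 57 > 12, so the last convergent with denominator <= 12 is p_1/q_1 = 17/8.
The closest fraction with denominator <= 12 is either p_1/q_1 or the intermediate fraction (k*p_1 + p_0)/(k*q_1 + q_0) with the largest k >= 1 whose denominator stays <= 12; these approach x as k grows, and every other convergent or intermediate fraction in range is farther away.
Largest k: floor((12 - q_0)/q_1) = floor((12 - 1)/8) = 1.
That gives (1*17 + 2)/(1*8 + 1) = 19/9.
Compare the errors: |x - 17/8| = |121*8 - 17*57|/(57*8) = 1/456, and |x - 19/9| = |121*9 - 19*57|/(57*9) = 6/513.
Cross-multiplying, 1*513 = 513 < 2736 = 6*456, so 1/456 is smaller: the convergent 17/8 is closer to x than 19/9.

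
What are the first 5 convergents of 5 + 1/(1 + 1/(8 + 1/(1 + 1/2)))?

Using the convergent recurrence p_i = a_i*p_{i-1} + p_{i-2}, q_i = a_i*q_{i-1} + q_{i-2} with p_{-2}=0, p_{-1}=1, q_{-2}=1, q_{-1}=0:
  i=0: a_0=5, p_0 = 5*1 + 0 = 5, q_0 = 5*0 + 1 = 1.
  i=1: a_1=1, p_1 = 1*5 + 1 = 6, q_1 = 1*1 + 0 = 1.
  i=2: a_2=8, p_2 = 8*6 + 5 = 53, q_2 = 8*1 + 1 = 9.
  i=3: a_3=1, p_3 = 1*53 + 6 = 59, q_3 = 1*9 + 1 = 10.
  i=4: a_4=2, p_4 = 2*59 + 53 = 171, q_4 = 2*10 + 9 = 29.

5/1, 6/1, 53/9, 59/10, 171/29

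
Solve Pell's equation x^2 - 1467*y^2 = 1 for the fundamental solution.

First expand sqrt(1467) as a continued fraction. With x_i = (sqrt(1467) + m_i)/d_i and (m_0, d_0) = (0, 1): a_0 = floor(sqrt(1467)) = 38, since 38^2 = 1444 <= 1467 < 1521 = 39^2.
Iterate m_{i+1} = d_i*a_i - m_i, d_{i+1} = (1467 - m_{i+1}^2)/d_i, a_{i+1} = floor((a_0 + m_{i+1})/d_{i+1}):
  m_1 = 1*38 - 0 = 38, d_1 = (1467 - 38^2)/1 = 23/1 = 23, a_1 = floor((38 + 38)/23) = 3.
  m_2 = 23*3 - 38 = 31, d_2 = (1467 - 31^2)/23 = 506/23 = 22, a_2 = floor((38 + 31)/22) = 3.
  m_3 = 22*3 - 31 = 35, d_3 = (1467 - 35^2)/22 = 242/22 = 11, a_3 = floor((38 + 35)/11) = 6.
  m_4 = 11*6 - 35 = 31, d_4 = (1467 - 31^2)/11 = 506/11 = 46, a_4 = floor((38 + 31)/46) = 1.
  m_5 = 46*1 - 31 = 15, d_5 = (1467 - 15^2)/46 = 1242/46 = 27, a_5 = floor((38 + 15)/27) = 1.
  m_6 = 27*1 - 15 = 12, d_6 = (1467 - 12^2)/27 = 1323/27 = 49, a_6 = floor((38 + 12)/49) = 1.
  m_7 = 49*1 - 12 = 37, d_7 = (1467 - 37^2)/49 = 98/49 = 2, a_7 = floor((38 + 37)/2) = 37.
  m_8 = 2*37 - 37 = 37, d_8 = (1467 - 37^2)/2 = 98/2 = 49, a_8 = floor((38 + 37)/49) = 1.
  m_9 = 49*1 - 37 = 12, d_9 = (1467 - 12^2)/49 = 1323/49 = 27, a_9 = floor((38 + 12)/27) = 1.
  m_10 = 27*1 - 12 = 15, d_10 = (1467 - 15^2)/27 = 1242/27 = 46, a_10 = floor((38 + 15)/46) = 1.
  m_11 = 46*1 - 15 = 31, d_11 = (1467 - 31^2)/46 = 506/46 = 11, a_11 = floor((38 + 31)/11) = 6.
  m_12 = 11*6 - 31 = 35, d_12 = (1467 - 35^2)/11 = 242/11 = 22, a_12 = floor((38 + 35)/22) = 3.
  m_13 = 22*3 - 35 = 31, d_13 = (1467 - 31^2)/22 = 506/22 = 23, a_13 = floor((38 + 31)/23) = 3.
  m_14 = 23*3 - 31 = 38, d_14 = (1467 - 38^2)/23 = 23/23 = 1, a_14 = floor((38 + 38)/1) = 76.
  m_15 = 1*76 - 38 = 38, d_15 = (1467 - 38^2)/1 = 23/1 = 23: (m_15, d_15) = (m_1, d_1) = (38, 23), so from here the quotients repeat a_1, ..., a_14; the period length is 14.
So sqrt(1467) = [38; (3, 3, 6, 1, 1, 1, 37, 1, 1, 1, 6, 3, 3, 76)] with period length k = 14.
k is even, so the fundamental solution of x^2 - 1467y^2 = 1 is (p_{k-1}, q_{k-1}) = (p_13, q_13); compute convergents through index 13.
Convergents (p_i = a_i*p_{i-1} + p_{i-2}, q_i = a_i*q_{i-1} + q_{i-2} with p_{-2}=0, p_{-1}=1, q_{-2}=1, q_{-1}=0):
  i=0: a_0=38, p_0 = 38*1 + 0 = 38, q_0 = 38*0 + 1 = 1.
  i=1: a_1=3, p_1 = 3*38 + 1 = 115, q_1 = 3*1 + 0 = 3.
  i=2: a_2=3, p_2 = 3*115 + 38 = 383, q_2 = 3*3 + 1 = 10.
  i=3: a_3=6, p_3 = 6*383 + 115 = 2413, q_3 = 6*10 + 3 = 63.
  i=4: a_4=1, p_4 = 1*2413 + 383 = 2796, q_4 = 1*63 + 10 = 73.
  i=5: a_5=1, p_5 = 1*2796 + 2413 = 5209, q_5 = 1*73 + 63 = 136.
  i=6: a_6=1, p_6 = 1*5209 + 2796 = 8005, q_6 = 1*136 + 73 = 209.
  i=7: a_7=37, p_7 = 37*8005 + 5209 = 301394, q_7 = 37*209 + 136 = 7869.
  i=8: a_8=1, p_8 = 1*301394 + 8005 = 309399, q_8 = 1*7869 + 209 = 8078.
  i=9: a_9=1, p_9 = 1*309399 + 301394 = 610793, q_9 = 1*8078 + 7869 = 15947.
  i=10: a_10=1, p_10 = 1*610793 + 309399 = 920192, q_10 = 1*15947 + 8078 = 24025.
  i=11: a_11=6, p_11 = 6*920192 + 610793 = 6131945, q_11 = 6*24025 + 15947 = 160097.
  i=12: a_12=3, p_12 = 3*6131945 + 920192 = 19316027, q_12 = 3*160097 + 24025 = 504316.
  i=13: a_13=3, p_13 = 3*19316027 + 6131945 = 64080026, q_13 = 3*504316 + 160097 = 1673045.
Check: 64080026^2 - 1467*1673045^2 = 4106249732160676 - 4106249732160675 = 1, so (x, y) = (64080026, 1673045) solves the equation, and by the theorem it is the least positive solution.

(x, y) = (64080026, 1673045)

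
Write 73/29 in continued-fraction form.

[2; 1, 1, 14]

Run the Euclidean algorithm on 73 and 29; the successive quotients are the partial quotients a_0, a_1, ... (each step inverts the fractional part left over by the previous one):
  73 = 2*29 + 15, so a_0 = 2.
  29 = 1*15 + 14, so a_1 = 1.
  15 = 1*14 + 1, so a_2 = 1.
  14 = 14*1 + 0, so a_3 = 14.
The remainder reaches 0 after 4 divisions, so the expansion has 4 partial quotients, read off in order.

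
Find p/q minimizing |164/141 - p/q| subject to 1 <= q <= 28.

29/25

Expand x = 164/141 as a continued fraction with the Euclidean algorithm:
  164 = 1*141 + 23, so a_0 = 1.
  141 = 6*23 + 3, so a_1 = 6.
  23 = 7*3 + 2, so a_2 = 7.
  3 = 1*2 + 1, so a_3 = 1.
  2 = 2*1 + 0, so a_4 = 2.
so x = [1; 6, 7, 1, 2].
Convergents (p_i = a_i*p_{i-1} + p_{i-2}, q_i = a_i*q_{i-1} + q_{i-2} with p_{-2}=0, p_{-1}=1, q_{-2}=1, q_{-1}=0), until the denominator exceeds 28:
  i=0: a_0=1, p_0 = 1*1 + 0 = 1, q_0 = 1*0 + 1 = 1.
  i=1: a_1=6, p_1 = 6*1 + 1 = 7, q_1 = 6*1 + 0 = 6.
  i=2: a_2=7, p_2 = 7*7 + 1 = 50, q_2 = 7*6 + 1 = 43.
q_2 = 43 > 28, so the last convergent with denominator <= 28 is p_1/q_1 = 7/6.
The closest fraction with denominator <= 28 is either p_1/q_1 or the intermediate fraction (k*p_1 + p_0)/(k*q_1 + q_0) with the largest k >= 1 whose denominator stays <= 28; these approach x as k grows, and every other convergent or intermediate fraction in range is farther away.
Largest k: floor((28 - q_0)/q_1) = floor((28 - 1)/6) = 4.
That gives (4*7 + 1)/(4*6 + 1) = 29/25.
Compare the errors: |x - 7/6| = |164*6 - 7*141|/(141*6) = 3/846, and |x - 29/25| = |164*25 - 29*141|/(141*25) = 11/3525.
Cross-multiplying, 11*846 = 9306 < 10575 = 3*3525, so 11/3525 is smaller: the intermediate fraction 29/25 is closer to x than 7/6.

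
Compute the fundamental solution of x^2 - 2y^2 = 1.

(x, y) = (3, 2)

First expand sqrt(2) as a continued fraction. With x_i = (sqrt(2) + m_i)/d_i and (m_0, d_0) = (0, 1): a_0 = floor(sqrt(2)) = 1, since 1^2 = 1 <= 2 < 4 = 2^2.
Iterate m_{i+1} = d_i*a_i - m_i, d_{i+1} = (2 - m_{i+1}^2)/d_i, a_{i+1} = floor((a_0 + m_{i+1})/d_{i+1}):
  m_1 = 1*1 - 0 = 1, d_1 = (2 - 1^2)/1 = 1/1 = 1, a_1 = floor((1 + 1)/1) = 2.
  m_2 = 1*2 - 1 = 1, d_2 = (2 - 1^2)/1 = 1/1 = 1: (m_2, d_2) = (m_1, d_1) = (1, 1), so from here the quotient a_1 repeats; the period length is 1.
So sqrt(2) = [1; (2)] with period length k = 1.
k is odd, so (p_{k-1}, q_{k-1}) only solves x^2 - 2y^2 = -1 and the fundamental solution of x^2 - 2y^2 = 1 is (p_{2k-1}, q_{2k-1}) = (p_1, q_1); compute convergents through index 1, running through the period twice.
Convergents (p_i = a_i*p_{i-1} + p_{i-2}, q_i = a_i*q_{i-1} + q_{i-2} with p_{-2}=0, p_{-1}=1, q_{-2}=1, q_{-1}=0):
  i=0: a_0=1, p_0 = 1*1 + 0 = 1, q_0 = 1*0 + 1 = 1.
  i=1: a_1=2, p_1 = 2*1 + 1 = 3, q_1 = 2*1 + 0 = 2.
Indeed p_0^2 - 2*q_0^2 = 1 - 2 = -1, not +1.
Check: 3^2 - 2*2^2 = 9 - 8 = 1, so (x, y) = (3, 2) solves the equation, and by the theorem it is the least positive solution.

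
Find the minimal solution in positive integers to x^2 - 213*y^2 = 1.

(x, y) = (194399, 13320)

First expand sqrt(213) as a continued fraction. With x_i = (sqrt(213) + m_i)/d_i and (m_0, d_0) = (0, 1): a_0 = floor(sqrt(213)) = 14, since 14^2 = 196 <= 213 < 225 = 15^2.
Iterate m_{i+1} = d_i*a_i - m_i, d_{i+1} = (213 - m_{i+1}^2)/d_i, a_{i+1} = floor((a_0 + m_{i+1})/d_{i+1}):
  m_1 = 1*14 - 0 = 14, d_1 = (213 - 14^2)/1 = 17/1 = 17, a_1 = floor((14 + 14)/17) = 1.
  m_2 = 17*1 - 14 = 3, d_2 = (213 - 3^2)/17 = 204/17 = 12, a_2 = floor((14 + 3)/12) = 1.
  m_3 = 12*1 - 3 = 9, d_3 = (213 - 9^2)/12 = 132/12 = 11, a_3 = floor((14 + 9)/11) = 2.
  m_4 = 11*2 - 9 = 13, d_4 = (213 - 13^2)/11 = 44/11 = 4, a_4 = floor((14 + 13)/4) = 6.
  m_5 = 4*6 - 13 = 11, d_5 = (213 - 11^2)/4 = 92/4 = 23, a_5 = floor((14 + 11)/23) = 1.
  m_6 = 23*1 - 11 = 12, d_6 = (213 - 12^2)/23 = 69/23 = 3, a_6 = floor((14 + 12)/3) = 8.
  m_7 = 3*8 - 12 = 12, d_7 = (213 - 12^2)/3 = 69/3 = 23, a_7 = floor((14 + 12)/23) = 1.
  m_8 = 23*1 - 12 = 11, d_8 = (213 - 11^2)/23 = 92/23 = 4, a_8 = floor((14 + 11)/4) = 6.
  m_9 = 4*6 - 11 = 13, d_9 = (213 - 13^2)/4 = 44/4 = 11, a_9 = floor((14 + 13)/11) = 2.
  m_10 = 11*2 - 13 = 9, d_10 = (213 - 9^2)/11 = 132/11 = 12, a_10 = floor((14 + 9)/12) = 1.
  m_11 = 12*1 - 9 = 3, d_11 = (213 - 3^2)/12 = 204/12 = 17, a_11 = floor((14 + 3)/17) = 1.
  m_12 = 17*1 - 3 = 14, d_12 = (213 - 14^2)/17 = 17/17 = 1, a_12 = floor((14 + 14)/1) = 28.
  m_13 = 1*28 - 14 = 14, d_13 = (213 - 14^2)/1 = 17/1 = 17: (m_13, d_13) = (m_1, d_1) = (14, 17), so from here the quotients repeat a_1, ..., a_12; the period length is 12.
So sqrt(213) = [14; (1, 1, 2, 6, 1, 8, 1, 6, 2, 1, 1, 28)] with period length k = 12.
k is even, so the fundamental solution of x^2 - 213y^2 = 1 is (p_{k-1}, q_{k-1}) = (p_11, q_11); compute convergents through index 11.
Convergents (p_i = a_i*p_{i-1} + p_{i-2}, q_i = a_i*q_{i-1} + q_{i-2} with p_{-2}=0, p_{-1}=1, q_{-2}=1, q_{-1}=0):
  i=0: a_0=14, p_0 = 14*1 + 0 = 14, q_0 = 14*0 + 1 = 1.
  i=1: a_1=1, p_1 = 1*14 + 1 = 15, q_1 = 1*1 + 0 = 1.
  i=2: a_2=1, p_2 = 1*15 + 14 = 29, q_2 = 1*1 + 1 = 2.
  i=3: a_3=2, p_3 = 2*29 + 15 = 73, q_3 = 2*2 + 1 = 5.
  i=4: a_4=6, p_4 = 6*73 + 29 = 467, q_4 = 6*5 + 2 = 32.
  i=5: a_5=1, p_5 = 1*467 + 73 = 540, q_5 = 1*32 + 5 = 37.
  i=6: a_6=8, p_6 = 8*540 + 467 = 4787, q_6 = 8*37 + 32 = 328.
  i=7: a_7=1, p_7 = 1*4787 + 540 = 5327, q_7 = 1*328 + 37 = 365.
  i=8: a_8=6, p_8 = 6*5327 + 4787 = 36749, q_8 = 6*365 + 328 = 2518.
  i=9: a_9=2, p_9 = 2*36749 + 5327 = 78825, q_9 = 2*2518 + 365 = 5401.
  i=10: a_10=1, p_10 = 1*78825 + 36749 = 115574, q_10 = 1*5401 + 2518 = 7919.
  i=11: a_11=1, p_11 = 1*115574 + 78825 = 194399, q_11 = 1*7919 + 5401 = 13320.
Check: 194399^2 - 213*13320^2 = 37790971201 - 37790971200 = 1, so (x, y) = (194399, 13320) solves the equation, and by the theorem it is the least positive solution.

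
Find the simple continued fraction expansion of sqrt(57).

[7; (1, 1, 4, 1, 1, 14)]

Write x_i = (sqrt(57) + m_i)/d_i with (m_0, d_0) = (0, 1). a_0 = floor(sqrt(57)) = 7, since 7^2 = 49 <= 57 < 64 = 8^2.
Iterate m_{i+1} = d_i*a_i - m_i, d_{i+1} = (57 - m_{i+1}^2)/d_i, a_{i+1} = floor((a_0 + m_{i+1})/d_{i+1}):
  m_1 = 1*7 - 0 = 7, d_1 = (57 - 7^2)/1 = 8/1 = 8, a_1 = floor((7 + 7)/8) = 1.
  m_2 = 8*1 - 7 = 1, d_2 = (57 - 1^2)/8 = 56/8 = 7, a_2 = floor((7 + 1)/7) = 1.
  m_3 = 7*1 - 1 = 6, d_3 = (57 - 6^2)/7 = 21/7 = 3, a_3 = floor((7 + 6)/3) = 4.
  m_4 = 3*4 - 6 = 6, d_4 = (57 - 6^2)/3 = 21/3 = 7, a_4 = floor((7 + 6)/7) = 1.
  m_5 = 7*1 - 6 = 1, d_5 = (57 - 1^2)/7 = 56/7 = 8, a_5 = floor((7 + 1)/8) = 1.
  m_6 = 8*1 - 1 = 7, d_6 = (57 - 7^2)/8 = 8/8 = 1, a_6 = floor((7 + 7)/1) = 14.
  m_7 = 1*14 - 7 = 7, d_7 = (57 - 7^2)/1 = 8/1 = 8: (m_7, d_7) = (m_1, d_1) = (7, 8), so from here the quotients repeat a_1, ..., a_6; the period length is 6.
Hence the expansion of sqrt(57) is a_0 = 7 followed by the repeating block 1, 1, 4, 1, 1, 14 (period 6).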